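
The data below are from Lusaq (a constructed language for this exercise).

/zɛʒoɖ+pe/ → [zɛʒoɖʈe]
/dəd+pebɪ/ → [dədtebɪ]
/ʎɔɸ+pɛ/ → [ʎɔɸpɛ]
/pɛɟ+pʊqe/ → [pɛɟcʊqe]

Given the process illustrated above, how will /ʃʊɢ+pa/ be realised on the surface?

The data show progressive place assimilation: /p/ → [ʈ] after /ɖ/; /p/ → [t] after /d/; /p/ → [c] after /ɟ/. In each pair only place changes, matching the preceding consonant, while manner and voice stay constant.
Nothing changes in [ʎɔɸpɛ]: there the adjacent consonants already agree in place (/p/ and /ɸ/ are both bilabial), so this form is consistent with the same rule.
The rule targets /p/ (voiceless bilabial stop), which sits after the trigger /ɢ/ (uvular).
The voiceless uvular stop is [q], so /p/ → [q].

[ʃʊɢqa]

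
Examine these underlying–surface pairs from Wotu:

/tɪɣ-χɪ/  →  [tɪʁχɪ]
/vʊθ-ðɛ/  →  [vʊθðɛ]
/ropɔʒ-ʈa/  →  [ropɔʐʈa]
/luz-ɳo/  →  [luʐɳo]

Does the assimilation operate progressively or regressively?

The segment that alternates is /ɣ/, which surfaces as [ʁ] when adjacent to /χ/.
/ɣ/ is velar while /χ/ is uvular; the output [ʁ] is uvular, matching the trigger — so the feature that spreads is place.
Checking the remaining alternations: /ʒ/ → [ʐ] before /ʈ/ (postalveolar → retroflex, matching retroflex); /z/ → [ʐ] before /ɳ/ (alveolar → retroflex, matching retroflex) — only place changes, and always toward the following segment.
Nothing changes in [vʊθðɛ]: there the adjacent consonants already agree in place (/θ/ and /ð/ are both dental), so this form is consistent with the same rule.
The trigger is the following segment, so the direction is regressive (anticipatory).

regressive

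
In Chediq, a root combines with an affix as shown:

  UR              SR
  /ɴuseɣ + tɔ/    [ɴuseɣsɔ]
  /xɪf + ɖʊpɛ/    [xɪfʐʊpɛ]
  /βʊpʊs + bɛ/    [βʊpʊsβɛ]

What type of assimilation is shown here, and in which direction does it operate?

progressive manner assimilation

Comparing underlying and surface forms, /t/ → [s] is the alternation; the neighbouring /ɣ/ is constant.
/t/ is a stop while /ɣ/ is a fricative; the output [s] is a fricative, matching the trigger — so the feature that spreads is manner.
Place and voice are unchanged, so the assimilation is partial, not total.
Checking the remaining alternations: /ɖ/ → [ʐ] after /f/ (stop → fricative, matching a fricative); /b/ → [β] after /s/ (stop → fricative, matching a fricative) — only manner changes, and always toward the preceding segment.
Since the segment that changes follows the conditioning segment, the assimilation is progressive.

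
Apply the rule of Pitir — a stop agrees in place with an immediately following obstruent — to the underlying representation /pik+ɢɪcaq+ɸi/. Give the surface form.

/k/ is a voiceless velar stop. The following trigger /ɢ/ is uvular, so /k/ must become uvular as well.
A voiceless uvular stop is [q], so the surface segment is [q].
At the second juncture, /q/ likewise becomes [p] adjacent to /ɸ/.

[piqɢɪcapɸi]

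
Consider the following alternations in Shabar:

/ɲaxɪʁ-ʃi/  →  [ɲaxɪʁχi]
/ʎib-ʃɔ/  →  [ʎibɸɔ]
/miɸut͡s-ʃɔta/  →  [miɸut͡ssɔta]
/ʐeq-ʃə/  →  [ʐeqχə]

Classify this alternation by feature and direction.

Comparing underlying and surface forms, /ʃ/ → [χ] is the alternation; the neighbouring /ʁ/ is constant.
The change postalveolar → uvular matches the place of the preceding /ʁ/, identifying this as place assimilation.
Manner and voice are unchanged, so the assimilation is partial, not total.
Checking the remaining alternations: /ʃ/ → [ɸ] after /b/ (postalveolar → bilabial, matching bilabial); /ʃ/ → [s] after /t͡s/ (postalveolar → alveolar, matching alveolar); /ʃ/ → [χ] after /q/ (postalveolar → uvular, matching uvular) — only place changes, and always toward the preceding segment.
The trigger is the preceding segment, so the direction is progressive (perseverative).

progressive place assimilation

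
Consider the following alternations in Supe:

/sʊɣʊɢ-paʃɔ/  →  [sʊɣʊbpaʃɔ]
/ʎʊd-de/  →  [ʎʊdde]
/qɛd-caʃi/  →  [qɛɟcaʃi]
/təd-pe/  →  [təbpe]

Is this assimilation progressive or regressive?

regressive

Comparing underlying and surface forms, /ɢ/ → [b] is the alternation; the neighbouring /p/ is constant.
The change uvular → bilabial matches the place of the following /p/, identifying this as place assimilation.
The same holds elsewhere in the data: /d/ → [ɟ] before /c/ (alveolar → palatal, matching palatal); /d/ → [b] before /p/ (alveolar → bilabial, matching bilabial) — only place changes, and always toward the following segment.
Nothing changes in [ʎʊdde]: there the adjacent consonants already agree in place (/d/ and /d/ are both alveolar), so this form is consistent with the same rule.
Since the segment that changes precedes the conditioning segment, the assimilation is regressive.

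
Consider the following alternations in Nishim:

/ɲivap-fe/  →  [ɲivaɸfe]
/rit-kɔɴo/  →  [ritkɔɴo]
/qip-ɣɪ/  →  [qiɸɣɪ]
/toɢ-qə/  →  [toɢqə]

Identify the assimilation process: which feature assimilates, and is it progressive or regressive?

Underlying /p/ is realised as [ɸ] next to /f/; /f/ itself does not change.
The change stop → fricative matches the manner of the following /f/, identifying this as manner assimilation.
Place and voice are unchanged, so the assimilation is partial, not total.
The same holds elsewhere in the data: /p/ → [ɸ] before /ɣ/ (stop → fricative, matching a fricative) — only manner changes, and always toward the following segment.
Nothing changes in [ritkɔɴo], [toɢqə]: there the adjacent consonants already agree in manner (/t/ and /k/ are both stops; /ɢ/ and /q/ are both stops), so these forms are consistent with the same rule.
Since the segment that changes precedes the conditioning segment, the assimilation is regressive.

regressive manner assimilation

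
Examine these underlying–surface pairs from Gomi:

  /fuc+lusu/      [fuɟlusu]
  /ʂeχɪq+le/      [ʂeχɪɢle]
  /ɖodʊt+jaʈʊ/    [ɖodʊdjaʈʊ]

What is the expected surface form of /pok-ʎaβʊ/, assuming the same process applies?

[pogʎaβʊ]

The data show regressive voicing assimilation: /c/ → [ɟ] before /l/; /q/ → [ɢ] before /l/; /t/ → [d] before /j/. In each pair only voicing changes, matching the following consonant, while place and manner stay constant.
/k/ is a voiceless velar stop. The following trigger /ʎ/ is voiced, so /k/ must become voiced as well.
Changing only its voicing to voiced gives [g] — the voiced velar stop.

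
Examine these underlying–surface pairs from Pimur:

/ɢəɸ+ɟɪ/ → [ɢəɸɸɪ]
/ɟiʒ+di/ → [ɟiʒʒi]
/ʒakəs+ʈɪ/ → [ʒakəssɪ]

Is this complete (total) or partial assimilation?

total assimilation

Underlying /ɟ/ is realised as [ɸ] next to /ɸ/; /ɸ/ itself does not change.
The output [ɸ] is identical to the trigger /ɸ/ — every feature (place, manner, voicing) has been copied — so this is total assimilation.
The remaining alternations confirm this: /d/ → [ʒ] after /ʒ/; /ʈ/ → [s] after /s/ — in each case the output is a copy of the preceding consonant.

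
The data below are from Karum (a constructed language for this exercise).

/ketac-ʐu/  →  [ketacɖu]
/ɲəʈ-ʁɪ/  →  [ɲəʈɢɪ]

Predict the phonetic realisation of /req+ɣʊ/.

The data show progressive manner assimilation: /ʐ/ → [ɖ] after /c/; /ʁ/ → [ɢ] after /ʈ/. In each pair only manner changes, matching the preceding consonant, while place and voice stay constant.
/ɣ/ is a voiced velar fricative. The preceding trigger /q/ is a stop, so /ɣ/ must become a stop as well.
The voiced velar stop is [g], so /ɣ/ → [g].

[reqgʊ]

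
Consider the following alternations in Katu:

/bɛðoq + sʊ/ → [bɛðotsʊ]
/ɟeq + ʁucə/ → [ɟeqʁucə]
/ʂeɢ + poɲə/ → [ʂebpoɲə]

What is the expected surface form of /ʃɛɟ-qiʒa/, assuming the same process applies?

[ʃɛɢqiʒa]

The data show regressive place assimilation: /q/ → [t] before /s/; /ɢ/ → [b] before /p/. In each pair only place changes, matching the following consonant, while manner and voice stay constant.
No alternation appears in [ɟeqʁucə]: there the adjacent consonants already agree in place (/q/ and /ʁ/ are both uvular), so this form is consistent with the same rule.
/ɟ/ is a voiced palatal stop. The following trigger /q/ is uvular, so /ɟ/ must become uvular as well.
Changing only its place to uvular gives [ɢ] — the voiced uvular stop.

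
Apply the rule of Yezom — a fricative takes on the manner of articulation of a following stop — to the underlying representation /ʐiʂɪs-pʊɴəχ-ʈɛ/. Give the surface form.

/s/ is a voiceless alveolar fricative. The following trigger /p/ is a stop, so /s/ must become a stop as well.
The voiceless alveolar stop is [t], so /s/ → [t].
The same rule applies at the second boundary: /χ/ → [q] next to /ʈ/.

[ʐiʂɪtpʊɴəqʈɛ]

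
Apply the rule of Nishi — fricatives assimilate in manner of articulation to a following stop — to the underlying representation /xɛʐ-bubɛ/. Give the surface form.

[xɛɖbubɛ]

The rule targets /ʐ/ (voiced retroflex fricative), which sits before the trigger /b/ (stop).
A voiced retroflex stop is [ɖ], so the surface segment is [ɖ].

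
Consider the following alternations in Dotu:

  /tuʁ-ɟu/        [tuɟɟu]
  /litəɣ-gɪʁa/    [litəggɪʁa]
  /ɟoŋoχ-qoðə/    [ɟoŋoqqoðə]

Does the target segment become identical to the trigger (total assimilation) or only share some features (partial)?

The segment that alternates is /ʁ/, which surfaces as [ɟ] when adjacent to /ɟ/.
The output [ɟ] is identical to the trigger /ɟ/ — every feature (place, manner, voicing) has been copied — so this is total assimilation.
The other forms behave the same way: /ɣ/ → [g] before /g/; /χ/ → [q] before /q/ — in each case the output is a copy of the following consonant.

total assimilation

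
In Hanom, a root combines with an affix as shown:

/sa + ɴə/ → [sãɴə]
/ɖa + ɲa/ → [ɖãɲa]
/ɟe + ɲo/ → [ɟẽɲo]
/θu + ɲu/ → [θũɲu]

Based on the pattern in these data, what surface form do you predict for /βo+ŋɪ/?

[βõŋɪ]

The data show regressive nasality assimilation (vowel nasalisation): /a/ → [ã] before /ɴ/; /a/ → [ã] before /ɲ/; /e/ → [ẽ] before /ɲ/; /u/ → [ũ] before /ɲ/ — a vowel is nasalised by an immediately following nasal consonant.
/o/ sits next to the nasal /ŋ/ and is therefore nasalised to [õ].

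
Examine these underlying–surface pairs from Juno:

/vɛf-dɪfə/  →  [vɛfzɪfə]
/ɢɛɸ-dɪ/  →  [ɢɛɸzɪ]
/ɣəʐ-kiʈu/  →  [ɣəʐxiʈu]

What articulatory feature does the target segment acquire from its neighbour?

Underlying /d/ is realised as [z] next to /f/; /f/ itself does not change.
The change stop → fricative matches the manner of the preceding /f/, identifying this as manner assimilation.
Checking the remaining alternations: /d/ → [z] after /ɸ/ (stop → fricative, matching a fricative); /k/ → [x] after /ʐ/ (stop → fricative, matching a fricative) — only manner changes, and always toward the preceding segment.

manner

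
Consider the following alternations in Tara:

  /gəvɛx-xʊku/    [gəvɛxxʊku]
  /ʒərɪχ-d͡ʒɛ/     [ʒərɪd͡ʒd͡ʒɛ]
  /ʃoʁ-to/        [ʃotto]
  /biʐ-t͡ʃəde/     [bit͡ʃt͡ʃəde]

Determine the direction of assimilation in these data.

The segment that alternates is /χ/, which surfaces as [d͡ʒ] when adjacent to /d͡ʒ/.
The output [d͡ʒ] is identical to the trigger /d͡ʒ/ — every feature (place, manner, voicing) has been copied — so this is total assimilation.
The remaining alternations confirm this: /ʁ/ → [t] before /t/; /ʐ/ → [t͡ʃ] before /t͡ʃ/ — in each case the output is a copy of the following consonant.
In [gəvɛxxʊku] the two consonants at the boundary are already identical (/x/ + /x/), so the rule applies vacuously and nothing changes.
Since the segment that changes precedes the conditioning segment, the assimilation is regressive.

regressive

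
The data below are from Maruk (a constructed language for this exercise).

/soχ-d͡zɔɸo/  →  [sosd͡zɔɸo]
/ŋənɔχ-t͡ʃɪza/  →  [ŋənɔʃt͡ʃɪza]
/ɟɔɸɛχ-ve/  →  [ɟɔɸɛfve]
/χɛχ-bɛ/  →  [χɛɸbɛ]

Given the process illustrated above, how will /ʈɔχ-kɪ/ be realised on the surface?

[ʈɔxkɪ]

The data show regressive place assimilation: /χ/ → [s] before /d͡z/; /χ/ → [ʃ] before /t͡ʃ/; /χ/ → [f] before /v/; /χ/ → [ɸ] before /b/. In each pair only place changes, matching the following consonant, while manner and voice stay constant.
The rule targets /χ/ (voiceless uvular fricative), which sits before the trigger /k/ (velar).
The voiceless velar fricative is [x], so /χ/ → [x].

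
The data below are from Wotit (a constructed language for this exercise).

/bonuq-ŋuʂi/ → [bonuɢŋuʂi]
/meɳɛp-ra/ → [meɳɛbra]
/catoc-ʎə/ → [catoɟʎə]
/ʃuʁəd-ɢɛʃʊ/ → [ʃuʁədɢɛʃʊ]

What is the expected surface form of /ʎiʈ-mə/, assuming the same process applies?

[ʎiɖmə]

The data show regressive voicing assimilation: /q/ → [ɢ] before /ŋ/; /p/ → [b] before /r/; /c/ → [ɟ] before /ʎ/. In each pair only voicing changes, matching the following consonant, while place and manner stay constant.
Nothing changes in [ʃuʁədɢɛʃʊ]: there the adjacent consonants already agree in voicing (/d/ and /ɢ/ are both voiced), so this form is consistent with the same rule.
The rule targets /ʈ/ (voiceless retroflex stop), which sits before the trigger /m/ (voiced).
The voiced retroflex stop is [ɖ], so /ʈ/ → [ɖ].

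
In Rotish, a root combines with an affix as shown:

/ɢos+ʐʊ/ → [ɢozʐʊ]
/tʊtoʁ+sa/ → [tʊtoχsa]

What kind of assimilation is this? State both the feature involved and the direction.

Comparing underlying and surface forms, /s/ → [z] is the alternation; the neighbouring /ʐ/ is constant.
The change voiceless → voiced matches the voicing of the following /ʐ/, identifying this as voicing assimilation.
Place and manner are unchanged, so the assimilation is partial, not total.
The same holds elsewhere in the data: /ʁ/ → [χ] before /s/ (voiced → voiceless, matching voiceless) — only voicing changes, and always toward the following segment.
The trigger is the following segment, so the direction is regressive (anticipatory).

regressive voicing assimilation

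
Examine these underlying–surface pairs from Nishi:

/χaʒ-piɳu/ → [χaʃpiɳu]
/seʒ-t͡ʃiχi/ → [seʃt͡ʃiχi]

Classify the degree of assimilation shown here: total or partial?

Underlying /ʒ/ is realised as [ʃ] next to /p/; /p/ itself does not change.
The change voiced → voiceless matches the voicing of the following /p/, identifying this as voicing assimilation.
Place and manner are unchanged, so the assimilation is partial, not total.
The same holds elsewhere in the data: /ʒ/ → [ʃ] before /t͡ʃ/ (voiced → voiceless, matching voiceless) — only voicing changes, and always toward the following segment.

partial assimilation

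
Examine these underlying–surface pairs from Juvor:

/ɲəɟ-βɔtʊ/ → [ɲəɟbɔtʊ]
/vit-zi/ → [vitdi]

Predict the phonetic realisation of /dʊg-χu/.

[dʊgqu]

The data show progressive manner assimilation: /β/ → [b] after /ɟ/; /z/ → [d] after /t/. In each pair only manner changes, matching the preceding consonant, while place and voice stay constant.
/χ/ is a voiceless uvular fricative. The preceding trigger /g/ is a stop, so /χ/ must become a stop as well.
A voiceless uvular stop is [q], so the surface segment is [q].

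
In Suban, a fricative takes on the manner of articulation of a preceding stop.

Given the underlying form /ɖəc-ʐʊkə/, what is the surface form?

The rule targets /ʐ/ (voiced retroflex fricative), which sits after the trigger /c/ (stop).
A voiced retroflex stop is [ɖ], so the surface segment is [ɖ].

[ɖəcɖʊkə]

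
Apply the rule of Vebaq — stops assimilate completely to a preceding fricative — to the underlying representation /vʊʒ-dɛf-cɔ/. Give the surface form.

[vʊʒʒɛffɔ]

/d/ is the segment targeted by the rule; it sits immediately after /ʒ/, so it assimilates completely and surfaces as [ʒ].
The same rule applies at the second boundary: /c/ → [f] next to /f/.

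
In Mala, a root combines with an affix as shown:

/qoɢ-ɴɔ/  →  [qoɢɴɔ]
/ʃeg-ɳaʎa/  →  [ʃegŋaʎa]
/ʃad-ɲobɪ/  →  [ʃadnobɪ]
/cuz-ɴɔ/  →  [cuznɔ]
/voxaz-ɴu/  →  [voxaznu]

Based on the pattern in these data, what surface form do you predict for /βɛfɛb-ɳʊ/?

[βɛfɛbmʊ]

The data show progressive place assimilation: /ɳ/ → [ŋ] after /g/; /ɲ/ → [n] after /d/; /ɴ/ → [n] after /z/. In each pair only place changes, matching the preceding consonant, while manner and voice stay constant.
Nothing changes in [qoɢɴɔ]: there the adjacent consonants already agree in place (/ɴ/ and /ɢ/ are both uvular), so this form is consistent with the same rule.
/ɳ/ is a voiced retroflex nasal. The preceding trigger /b/ is bilabial, so /ɳ/ must become bilabial as well.
A voiced bilabial nasal is [m], so the surface segment is [m].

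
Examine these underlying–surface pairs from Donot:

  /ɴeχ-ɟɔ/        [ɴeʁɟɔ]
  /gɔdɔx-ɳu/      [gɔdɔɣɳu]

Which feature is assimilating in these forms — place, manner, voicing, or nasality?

voicing

The segment that alternates is /χ/, which surfaces as [ʁ] when adjacent to /ɟ/.
The change voiceless → voiced matches the voicing of the following /ɟ/, identifying this as voicing assimilation.
Checking the remaining alternation: /x/ → [ɣ] before /ɳ/ (voiceless → voiced, matching voiced) — only voicing changes, and always toward the following segment.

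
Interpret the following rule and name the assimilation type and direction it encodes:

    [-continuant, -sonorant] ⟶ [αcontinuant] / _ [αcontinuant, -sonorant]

The shared variable α links the value of [continuant] on the target to that of the neighbouring obstruent. [continuant] distinguishes stops from fricatives — a manner-of-articulation feature — so this is manner assimilation.
The conditioning segment sits to the right of the focus bar, meaning the trigger follows the segment that changes — regressive assimilation.

regressive manner assimilation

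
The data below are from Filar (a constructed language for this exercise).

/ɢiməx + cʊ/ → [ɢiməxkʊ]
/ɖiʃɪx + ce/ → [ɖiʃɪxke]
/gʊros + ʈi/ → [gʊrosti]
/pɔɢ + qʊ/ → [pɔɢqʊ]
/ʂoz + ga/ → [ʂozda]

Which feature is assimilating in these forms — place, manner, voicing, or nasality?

The segment that alternates is /c/, which surfaces as [k] when adjacent to /x/.
/c/ is palatal while /x/ is velar; the output [k] is velar, matching the trigger — so the feature that spreads is place.
The other alternating forms pattern the same way: /ʈ/ → [t] after /s/ (retroflex → alveolar, matching alveolar); /g/ → [d] after /z/ (velar → alveolar, matching alveolar) — only place changes, and always toward the preceding segment.
Nothing changes in [pɔɢqʊ]: there the adjacent consonants already agree in place (/q/ and /ɢ/ are both uvular), so this form is consistent with the same rule.

place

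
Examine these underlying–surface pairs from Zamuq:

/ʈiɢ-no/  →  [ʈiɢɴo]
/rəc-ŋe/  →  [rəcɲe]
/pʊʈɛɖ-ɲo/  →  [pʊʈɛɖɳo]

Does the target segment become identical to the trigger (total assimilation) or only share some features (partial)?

Comparing underlying and surface forms, /n/ → [ɴ] is the alternation; the neighbouring /ɢ/ is constant.
The change alveolar → uvular matches the place of the preceding /ɢ/, identifying this as place assimilation.
Manner and voice are unchanged, so the assimilation is partial, not total.
Checking the remaining alternations: /ŋ/ → [ɲ] after /c/ (velar → palatal, matching palatal); /ɲ/ → [ɳ] after /ɖ/ (palatal → retroflex, matching retroflex) — only place changes, and always toward the preceding segment.

partial assimilation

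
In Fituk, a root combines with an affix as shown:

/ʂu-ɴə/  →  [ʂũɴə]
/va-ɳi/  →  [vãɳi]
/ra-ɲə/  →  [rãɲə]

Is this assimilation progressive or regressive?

The vowel /u/ surfaces as nasalised [ũ] next to the following nasal /ɴ/ — it has acquired the [+nasal] feature of its neighbour.
The other forms show the same pattern: /a/ → [ã] before /ɳ/; /a/ → [ã] before /ɲ/ — each time a vowel is nasalised next to a following nasal.
Because the conditioning nasal is to the right of the vowel that changes, the process is regressive (anticipatory).

regressive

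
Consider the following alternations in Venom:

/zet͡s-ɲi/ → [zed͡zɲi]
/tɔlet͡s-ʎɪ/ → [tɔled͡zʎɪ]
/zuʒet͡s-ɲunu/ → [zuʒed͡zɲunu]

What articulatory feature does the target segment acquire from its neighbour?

voicing

The segment that alternates is /t͡s/, which surfaces as [d͡z] when adjacent to /ɲ/.
The change voiceless → voiced matches the voicing of the following /ɲ/, identifying this as voicing assimilation.
The other alternating form patterns the same way: /t͡s/ → [d͡z] before /ʎ/ (voiceless → voiced, matching voiced) — only voicing changes, and always toward the following segment.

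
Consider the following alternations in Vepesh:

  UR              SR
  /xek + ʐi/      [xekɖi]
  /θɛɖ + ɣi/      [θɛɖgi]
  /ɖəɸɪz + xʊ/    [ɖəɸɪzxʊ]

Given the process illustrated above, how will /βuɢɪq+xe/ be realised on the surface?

The data show progressive manner assimilation: /ʐ/ → [ɖ] after /k/; /ɣ/ → [g] after /ɖ/. In each pair only manner changes, matching the preceding consonant, while place and voice stay constant.
Nothing changes in [ɖəɸɪzxʊ]: there the adjacent consonants already agree in manner (/x/ and /z/ are both fricatives), so this form is consistent with the same rule.
/x/ is a voiceless velar fricative. The preceding trigger /q/ is a stop, so /x/ must become a stop as well.
The voiceless velar stop is [k], so /x/ → [k].

[βuɢɪqke]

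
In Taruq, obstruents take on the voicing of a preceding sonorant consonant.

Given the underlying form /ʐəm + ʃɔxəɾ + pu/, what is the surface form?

The rule targets /ʃ/ (voiceless postalveolar fricative), which sits after the trigger /m/ (voiced).
Changing only its voicing to voiced gives [ʒ] — the voiced postalveolar fricative.
At the second juncture, /p/ likewise becomes [b] adjacent to /ɾ/.

[ʐəmʒɔxəɾbu]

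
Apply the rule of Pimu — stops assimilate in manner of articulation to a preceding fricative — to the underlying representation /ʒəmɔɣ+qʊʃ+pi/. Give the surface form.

The rule targets /q/ (voiceless uvular stop), which sits after the trigger /ɣ/ (fricative).
A voiceless uvular fricative is [χ], so the surface segment is [χ].
At the second juncture, /p/ likewise becomes [ɸ] adjacent to /ʃ/.

[ʒəmɔɣχʊʃɸi]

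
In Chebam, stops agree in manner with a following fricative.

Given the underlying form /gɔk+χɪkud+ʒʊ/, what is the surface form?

/k/ is a voiceless velar stop. The following trigger /χ/ is a fricative, so /k/ must become a fricative as well.
A voiceless velar fricative is [x], so the surface segment is [x].
The same rule applies at the second boundary: /d/ → [z] next to /ʒ/.

[gɔxχɪkuzʒʊ]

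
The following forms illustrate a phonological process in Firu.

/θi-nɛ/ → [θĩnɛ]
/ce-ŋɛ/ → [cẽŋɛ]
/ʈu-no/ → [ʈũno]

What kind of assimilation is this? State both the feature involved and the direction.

The vowel /i/ surfaces as nasalised [ĩ] next to the following nasal /n/ — it has acquired the [+nasal] feature of its neighbour.
Likewise in the remaining data: /e/ → [ẽ] before /ŋ/; /u/ → [ũ] before /n/ — each time a vowel is nasalised next to a following nasal.
Because the conditioning nasal is to the right of the vowel that changes, the process is regressive (anticipatory).

regressive nasality assimilation (vowel nasalisation)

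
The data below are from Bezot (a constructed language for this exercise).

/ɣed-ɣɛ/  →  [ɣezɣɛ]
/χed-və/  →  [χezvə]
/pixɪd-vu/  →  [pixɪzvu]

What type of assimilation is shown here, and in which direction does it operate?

The segment that alternates is /d/, which surfaces as [z] when adjacent to /ɣ/.
The change stop → fricative matches the manner of the following /ɣ/, identifying this as manner assimilation.
Place and voice are unchanged, so the assimilation is partial, not total.
Checking the remaining alternation: /d/ → [z] before /v/ (stop → fricative, matching a fricative) — only manner changes, and always toward the following segment.
The trigger is the following segment, so the direction is regressive (anticipatory).

regressive manner assimilation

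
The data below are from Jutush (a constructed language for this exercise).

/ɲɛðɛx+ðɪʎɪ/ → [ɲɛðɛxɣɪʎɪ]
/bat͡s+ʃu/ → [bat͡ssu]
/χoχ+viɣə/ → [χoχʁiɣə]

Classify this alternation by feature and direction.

The segment that alternates is /ð/, which surfaces as [ɣ] when adjacent to /x/.
The change dental → velar matches the place of the preceding /x/, identifying this as place assimilation.
Manner and voice are unchanged, so the assimilation is partial, not total.
The other alternating forms pattern the same way: /ʃ/ → [s] after /t͡s/ (postalveolar → alveolar, matching alveolar); /v/ → [ʁ] after /χ/ (labiodental → uvular, matching uvular) — only place changes, and always toward the preceding segment.
Since the segment that changes follows the conditioning segment, the assimilation is progressive.

progressive place assimilation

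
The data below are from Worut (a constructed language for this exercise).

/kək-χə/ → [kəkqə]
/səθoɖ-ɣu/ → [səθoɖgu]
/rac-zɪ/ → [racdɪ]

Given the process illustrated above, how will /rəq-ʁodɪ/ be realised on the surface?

[rəqɢodɪ]

The data show progressive manner assimilation: /χ/ → [q] after /k/; /ɣ/ → [g] after /ɖ/; /z/ → [d] after /c/. In each pair only manner changes, matching the preceding consonant, while place and voice stay constant.
/ʁ/ is a voiced uvular fricative. The preceding trigger /q/ is a stop, so /ʁ/ must become a stop as well.
A voiced uvular stop is [ɢ], so the surface segment is [ɢ].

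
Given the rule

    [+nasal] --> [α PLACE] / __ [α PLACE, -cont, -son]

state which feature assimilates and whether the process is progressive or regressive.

The rule copies the place features (abbreviated [PLACE]) from the environment onto the target, so the assimilating feature is place.
The conditioning segment sits to the right of the focus bar, meaning the trigger follows the segment that changes — regressive assimilation.

regressive place assimilation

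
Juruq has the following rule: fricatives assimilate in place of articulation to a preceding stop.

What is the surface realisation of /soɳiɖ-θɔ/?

[soɳiɖʂɔ]

The rule targets /θ/ (voiceless dental fricative), which sits after the trigger /ɖ/ (retroflex).
A voiceless retroflex fricative is [ʂ], so the surface segment is [ʂ].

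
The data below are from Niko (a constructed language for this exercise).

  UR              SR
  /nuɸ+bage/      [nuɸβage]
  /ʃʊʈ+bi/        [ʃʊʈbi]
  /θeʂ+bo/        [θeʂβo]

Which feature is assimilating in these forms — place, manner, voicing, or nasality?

Underlying /b/ is realised as [β] next to /ɸ/; /ɸ/ itself does not change.
The change stop → fricative matches the manner of the preceding /ɸ/, identifying this as manner assimilation.
The same holds elsewhere in the data: /b/ → [β] after /ʂ/ (stop → fricative, matching a fricative) — only manner changes, and always toward the preceding segment.
No alternation appears in [ʃʊʈbi]: there the adjacent consonants already agree in manner (/b/ and /ʈ/ are both stops), so this form is consistent with the same rule.

manner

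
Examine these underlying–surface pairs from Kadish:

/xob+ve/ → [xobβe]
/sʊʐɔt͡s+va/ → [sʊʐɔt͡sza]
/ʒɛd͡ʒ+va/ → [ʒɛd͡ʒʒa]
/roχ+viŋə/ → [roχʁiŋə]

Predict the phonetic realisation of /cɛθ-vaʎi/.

The data show progressive place assimilation: /v/ → [β] after /b/; /v/ → [z] after /t͡s/; /v/ → [ʒ] after /d͡ʒ/; /v/ → [ʁ] after /χ/. In each pair only place changes, matching the preceding consonant, while manner and voice stay constant.
/v/ is a voiced labiodental fricative. The preceding trigger /θ/ is dental, so /v/ must become dental as well.
The voiced dental fricative is [ð], so /v/ → [ð].

[cɛθðaʎi]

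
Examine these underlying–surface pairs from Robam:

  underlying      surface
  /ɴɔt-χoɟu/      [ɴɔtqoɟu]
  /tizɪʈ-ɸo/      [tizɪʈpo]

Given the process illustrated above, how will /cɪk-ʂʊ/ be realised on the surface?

[cɪkʈʊ]

The data show progressive manner assimilation: /χ/ → [q] after /t/; /ɸ/ → [p] after /ʈ/. In each pair only manner changes, matching the preceding consonant, while place and voice stay constant.
/ʂ/ is a voiceless retroflex fricative. The preceding trigger /k/ is a stop, so /ʂ/ must become a stop as well.
A voiceless retroflex stop is [ʈ], so the surface segment is [ʈ].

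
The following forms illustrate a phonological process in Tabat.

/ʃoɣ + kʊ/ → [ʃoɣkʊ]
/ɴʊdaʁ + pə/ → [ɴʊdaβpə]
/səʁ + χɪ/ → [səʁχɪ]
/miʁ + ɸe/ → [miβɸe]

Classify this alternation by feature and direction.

The segment that alternates is /ʁ/, which surfaces as [β] when adjacent to /p/.
/ʁ/ is uvular while /p/ is bilabial; the output [β] is bilabial, matching the trigger — so the feature that spreads is place.
Manner and voice are unchanged, so the assimilation is partial, not total.
The other alternating form patterns the same way: /ʁ/ → [β] before /ɸ/ (uvular → bilabial, matching bilabial) — only place changes, and always toward the following segment.
No alternation appears in [ʃoɣkʊ], [səʁχɪ]: there the adjacent consonants already agree in place (/ɣ/ and /k/ are both velar; /ʁ/ and /χ/ are both uvular), so these forms are consistent with the same rule.
The trigger is the following segment, so the direction is regressive (anticipatory).

regressive place assimilation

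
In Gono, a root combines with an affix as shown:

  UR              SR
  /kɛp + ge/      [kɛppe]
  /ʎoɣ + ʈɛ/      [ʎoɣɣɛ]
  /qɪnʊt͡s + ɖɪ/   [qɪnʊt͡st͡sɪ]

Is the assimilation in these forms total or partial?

total assimilation

The segment that alternates is /g/, which surfaces as [p] when adjacent to /p/.
The output [p] is identical to the trigger /p/ — every feature (place, manner, voicing) has been copied — so this is total assimilation.
The remaining alternations confirm this: /ʈ/ → [ɣ] after /ɣ/; /ɖ/ → [t͡s] after /t͡s/ — in each case the output is a copy of the preceding consonant.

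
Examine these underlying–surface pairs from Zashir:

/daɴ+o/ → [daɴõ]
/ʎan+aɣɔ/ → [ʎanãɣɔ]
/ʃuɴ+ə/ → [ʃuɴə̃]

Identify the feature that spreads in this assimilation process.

nasality

The vowel /o/ surfaces as nasalised [õ] next to the preceding nasal /ɴ/ — it has acquired the [+nasal] feature of its neighbour.
Likewise in the remaining data: /a/ → [ã] after /n/; /ə/ → [ə̃] after /ɴ/ — each time a vowel is nasalised next to a preceding nasal.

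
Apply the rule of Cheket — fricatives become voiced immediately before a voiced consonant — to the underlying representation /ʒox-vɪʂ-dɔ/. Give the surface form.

/x/ is a voiceless velar fricative. The following trigger /v/ is voiced, so /x/ must become voiced as well.
The voiced velar fricative is [ɣ], so /x/ → [ɣ].
The same rule applies at the second boundary: /ʂ/ → [ʐ] next to /d/.

[ʒoɣvɪʐdɔ]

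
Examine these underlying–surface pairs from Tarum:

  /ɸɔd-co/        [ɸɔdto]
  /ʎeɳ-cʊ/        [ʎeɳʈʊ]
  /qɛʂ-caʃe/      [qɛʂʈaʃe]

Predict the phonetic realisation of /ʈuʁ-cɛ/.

[ʈuʁqɛ]

The data show progressive place assimilation: /c/ → [t] after /d/; /c/ → [ʈ] after /ɳ/; /c/ → [ʈ] after /ʂ/. In each pair only place changes, matching the preceding consonant, while manner and voice stay constant.
/c/ is a voiceless palatal stop. The preceding trigger /ʁ/ is uvular, so /c/ must become uvular as well.
A voiceless uvular stop is [q], so the surface segment is [q].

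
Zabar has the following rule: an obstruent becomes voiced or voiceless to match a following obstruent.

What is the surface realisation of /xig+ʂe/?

The rule targets /g/ (voiced velar stop), which sits before the trigger /ʂ/ (voiceless).
Changing only its voicing to voiceless gives [k] — the voiceless velar stop.

[xikʂe]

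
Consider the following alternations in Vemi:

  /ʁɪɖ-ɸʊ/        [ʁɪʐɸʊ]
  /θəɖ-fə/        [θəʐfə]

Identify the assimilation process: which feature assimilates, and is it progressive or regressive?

The segment that alternates is /ɖ/, which surfaces as [ʐ] when adjacent to /ɸ/.
/ɖ/ is a stop while /ɸ/ is a fricative; the output [ʐ] is a fricative, matching the trigger — so the feature that spreads is manner.
Place and voice are unchanged, so the assimilation is partial, not total.
The same holds elsewhere in the data: /ɖ/ → [ʐ] before /f/ (stop → fricative, matching a fricative) — only manner changes, and always toward the following segment.
The trigger is the following segment, so the direction is regressive (anticipatory).

regressive manner assimilation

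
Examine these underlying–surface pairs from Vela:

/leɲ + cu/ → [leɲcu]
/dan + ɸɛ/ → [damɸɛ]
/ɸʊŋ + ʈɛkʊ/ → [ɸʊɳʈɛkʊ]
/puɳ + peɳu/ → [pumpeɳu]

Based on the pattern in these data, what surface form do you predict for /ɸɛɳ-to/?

[ɸɛnto]

The data show regressive place assimilation: /n/ → [m] before /ɸ/; /ŋ/ → [ɳ] before /ʈ/; /ɳ/ → [m] before /p/. In each pair only place changes, matching the following consonant, while manner and voice stay constant.
Nothing changes in [leɲcu]: there the adjacent consonants already agree in place (/ɲ/ and /c/ are both palatal), so this form is consistent with the same rule.
/ɳ/ is a voiced retroflex nasal. The following trigger /t/ is alveolar, so /ɳ/ must become alveolar as well.
A voiced alveolar nasal is [n], so the surface segment is [n].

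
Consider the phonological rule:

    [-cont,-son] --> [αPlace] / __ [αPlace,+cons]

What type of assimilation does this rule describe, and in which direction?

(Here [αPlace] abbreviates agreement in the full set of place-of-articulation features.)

regressive place assimilation

The rule copies the place features (abbreviated [Place]) from the environment onto the target, so the assimilating feature is place.
Since the environment is written after the underscore, the trigger follows the target; the direction is regressive.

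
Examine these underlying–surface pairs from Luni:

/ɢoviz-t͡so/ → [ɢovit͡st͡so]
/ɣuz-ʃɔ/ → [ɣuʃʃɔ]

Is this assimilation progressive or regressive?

regressive

The segment that alternates is /z/, which surfaces as [t͡s] when adjacent to /t͡s/.
The output [t͡s] is identical to the trigger /t͡s/ — every feature (place, manner, voicing) has been copied — so this is total assimilation.
The remaining alternation confirms this: /z/ → [ʃ] before /ʃ/ — in each case the output is a copy of the following consonant.
Since the segment that changes precedes the conditioning segment, the assimilation is regressive.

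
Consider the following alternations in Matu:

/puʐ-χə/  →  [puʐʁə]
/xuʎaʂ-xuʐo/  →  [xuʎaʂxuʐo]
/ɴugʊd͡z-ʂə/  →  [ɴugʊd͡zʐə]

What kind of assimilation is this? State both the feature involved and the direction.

progressive voicing assimilation

The segment that alternates is /χ/, which surfaces as [ʁ] when adjacent to /ʐ/.
The change voiceless → voiced matches the voicing of the preceding /ʐ/, identifying this as voicing assimilation.
Place and manner are unchanged, so the assimilation is partial, not total.
The same holds elsewhere in the data: /ʂ/ → [ʐ] after /d͡z/ (voiceless → voiced, matching voiced) — only voicing changes, and always toward the preceding segment.
Nothing changes in [xuʎaʂxuʐo]: there the adjacent consonants already agree in voicing (/x/ and /ʂ/ are both voiceless), so this form is consistent with the same rule.
Since the segment that changes follows the conditioning segment, the assimilation is progressive.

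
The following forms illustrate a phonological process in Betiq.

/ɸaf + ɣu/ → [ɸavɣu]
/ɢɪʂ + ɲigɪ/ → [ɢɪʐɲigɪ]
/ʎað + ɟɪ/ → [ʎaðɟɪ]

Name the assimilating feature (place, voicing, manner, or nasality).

voicing

Underlying /f/ is realised as [v] next to /ɣ/; /ɣ/ itself does not change.
The change voiceless → voiced matches the voicing of the following /ɣ/, identifying this as voicing assimilation.
Checking the remaining alternation: /ʂ/ → [ʐ] before /ɲ/ (voiceless → voiced, matching voiced) — only voicing changes, and always toward the following segment.
No alternation appears in [ʎaðɟɪ]: there the adjacent consonants already agree in voicing (/ð/ and /ɟ/ are both voiced), so this form is consistent with the same rule.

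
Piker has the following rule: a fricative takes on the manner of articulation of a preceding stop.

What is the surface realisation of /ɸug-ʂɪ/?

[ɸugʈɪ]

The rule targets /ʂ/ (voiceless retroflex fricative), which sits after the trigger /g/ (stop).
A voiceless retroflex stop is [ʈ], so the surface segment is [ʈ].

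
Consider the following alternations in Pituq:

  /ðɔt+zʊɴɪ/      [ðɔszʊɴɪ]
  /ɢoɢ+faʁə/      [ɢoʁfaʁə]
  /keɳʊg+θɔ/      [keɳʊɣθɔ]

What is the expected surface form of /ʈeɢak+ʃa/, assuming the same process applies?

[ʈeɢaxʃa]

The data show regressive manner assimilation: /t/ → [s] before /z/; /ɢ/ → [ʁ] before /f/; /g/ → [ɣ] before /θ/. In each pair only manner changes, matching the following consonant, while place and voice stay constant.
/k/ is a voiceless velar stop. The following trigger /ʃ/ is a fricative, so /k/ must become a fricative as well.
A voiceless velar fricative is [x], so the surface segment is [x].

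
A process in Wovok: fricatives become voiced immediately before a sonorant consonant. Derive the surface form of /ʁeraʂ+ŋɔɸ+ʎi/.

[ʁeraʐŋɔβʎi]

The rule targets /ʂ/ (voiceless retroflex fricative), which sits before the trigger /ŋ/ (voiced).
Changing only its voicing to voiced gives [ʐ] — the voiced retroflex fricative.
At the second juncture, /ɸ/ likewise becomes [β] adjacent to /ʎ/.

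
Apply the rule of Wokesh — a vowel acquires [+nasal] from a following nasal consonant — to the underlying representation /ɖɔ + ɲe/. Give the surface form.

/ɔ/ sits next to the nasal /ɲ/ and is therefore nasalised to [ɔ̃].

[ɖɔ̃ɲe]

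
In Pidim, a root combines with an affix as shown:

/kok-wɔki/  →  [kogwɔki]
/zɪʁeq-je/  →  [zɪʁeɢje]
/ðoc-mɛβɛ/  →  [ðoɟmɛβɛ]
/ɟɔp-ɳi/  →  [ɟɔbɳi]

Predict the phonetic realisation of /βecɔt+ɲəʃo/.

[βecɔdɲəʃo]

The data show regressive voicing assimilation: /k/ → [g] before /w/; /q/ → [ɢ] before /j/; /c/ → [ɟ] before /m/; /p/ → [b] before /ɳ/. In each pair only voicing changes, matching the following consonant, while place and manner stay constant.
The rule targets /t/ (voiceless alveolar stop), which sits before the trigger /ɲ/ (voiced).
The voiced alveolar stop is [d], so /t/ → [d].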